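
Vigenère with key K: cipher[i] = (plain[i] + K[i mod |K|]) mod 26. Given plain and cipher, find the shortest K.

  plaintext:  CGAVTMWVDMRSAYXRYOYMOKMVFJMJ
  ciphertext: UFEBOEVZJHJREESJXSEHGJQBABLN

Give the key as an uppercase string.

SZEGV

  i= 0: U-C = 18 → S
  i= 1: F-G = 25 → Z
  i= 2: E-A =  4 → E
  i= 3: B-V =  6 → G
  i= 4: O-T = 21 → V
  i= 5: E-M = 18 → S
  i= 6: V-W = 25 → Z
  i= 7: Z-V =  4 → E
  i= 8: J-D =  6 → G
  i= 9: H-M = 21 → V
  i=10: J-R = 18 → S
  i=11: R-S = 25 → Z
  i=12: E-A =  4 → E
  i=13: E-Y =  6 → G
  i=14: S-X = 21 → V
  i=15: J-R = 18 → S
  i=16: X-Y = 25 → Z
  i=17: S-O =  4 → E
  i=18: E-Y =  6 → G
  i=19: H-M = 21 → V
  i=20: G-O = 18 → S
  i=21: J-K = 25 → Z
  i=22: Q-M =  4 → E
  i=23: B-V =  6 → G
  i=24: A-F = 21 → V
  i=25: B-J = 18 → S
  i=26: L-M = 25 → Z
  i=27: N-J =  4 → E
  shifts repeat with period 5: SZEGV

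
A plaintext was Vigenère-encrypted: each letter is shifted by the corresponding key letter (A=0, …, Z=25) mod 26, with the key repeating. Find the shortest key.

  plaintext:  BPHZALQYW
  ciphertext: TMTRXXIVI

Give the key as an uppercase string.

  i= 0: T-B = 18 → S
  i= 1: M-P = 23 → X
  i= 2: T-H = 12 → M
  i= 3: R-Z = 18 → S
  i= 4: X-A = 23 → X
  i= 5: X-L = 12 → M
  i= 6: I-Q = 18 → S
  i= 7: V-Y = 23 → X
  i= 8: I-W = 12 → M
  shifts repeat with period 3: SXM

SXM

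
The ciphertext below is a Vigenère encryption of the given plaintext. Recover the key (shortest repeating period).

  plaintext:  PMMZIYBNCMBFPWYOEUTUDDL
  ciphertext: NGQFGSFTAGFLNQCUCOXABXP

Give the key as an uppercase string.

  i= 0: N-P = 24 → Y
  i= 1: G-M = 20 → U
  i= 2: Q-M =  4 → E
  i= 3: F-Z =  6 → G
  i= 4: G-I = 24 → Y
  i= 5: S-Y = 20 → U
  i= 6: F-B =  4 → E
  i= 7: T-N =  6 → G
  i= 8: A-C = 24 → Y
  i= 9: G-M = 20 → U
  i=10: F-B =  4 → E
  i=11: L-F =  6 → G
  i=12: N-P = 24 → Y
  i=13: Q-W = 20 → U
  i=14: C-Y =  4 → E
  i=15: U-O =  6 → G
  i=16: C-E = 24 → Y
  i=17: O-U = 20 → U
  i=18: X-T =  4 → E
  i=19: A-U =  6 → G
  i=20: B-D = 24 → Y
  i=21: X-D = 20 → U
  i=22: P-L =  4 → E
  shifts repeat with period 4: YUEG

YUEG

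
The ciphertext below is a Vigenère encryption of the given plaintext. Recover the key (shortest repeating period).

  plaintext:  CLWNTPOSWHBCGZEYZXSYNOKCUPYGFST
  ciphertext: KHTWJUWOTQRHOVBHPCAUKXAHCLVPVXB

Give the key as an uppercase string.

IWXJQF

  i= 0: K-C =  8 → I
  i= 1: H-L = 22 → W
  i= 2: T-W = 23 → X
  i= 3: W-N =  9 → J
  i= 4: J-T = 16 → Q
  i= 5: U-P =  5 → F
  i= 6: W-O =  8 → I
  i= 7: O-S = 22 → W
  i= 8: T-W = 23 → X
  i= 9: Q-H =  9 → J
  i=10: R-B = 16 → Q
  i=11: H-C =  5 → F
  i=12: O-G =  8 → I
  i=13: V-Z = 22 → W
  i=14: B-E = 23 → X
  i=15: H-Y =  9 → J
  i=16: P-Z = 16 → Q
  i=17: C-X =  5 → F
  i=18: A-S =  8 → I
  i=19: U-Y = 22 → W
  i=20: K-N = 23 → X
  i=21: X-O =  9 → J
  i=22: A-K = 16 → Q
  i=23: H-C =  5 → F
  i=24: C-U =  8 → I
  i=25: L-P = 22 → W
  i=26: V-Y = 23 → X
  i=27: P-G =  9 → J
  i=28: V-F = 16 → Q
  i=29: X-S =  5 → F
  i=30: B-T =  8 → I
  shifts repeat with period 6: IWXJQF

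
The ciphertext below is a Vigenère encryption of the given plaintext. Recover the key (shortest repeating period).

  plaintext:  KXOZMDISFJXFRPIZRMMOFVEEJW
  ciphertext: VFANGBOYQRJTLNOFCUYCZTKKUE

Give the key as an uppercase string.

  i= 0: V-K = 11 → L
  i= 1: F-X =  8 → I
  i= 2: A-O = 12 → M
  i= 3: N-Z = 14 → O
  i= 4: G-M = 20 → U
  i= 5: B-D = 24 → Y
  i= 6: O-I =  6 → G
  i= 7: Y-S =  6 → G
  i= 8: Q-F = 11 → L
  i= 9: R-J =  8 → I
  i=10: J-X = 12 → M
  i=11: T-F = 14 → O
  i=12: L-R = 20 → U
  i=13: N-P = 24 → Y
  i=14: O-I =  6 → G
  i=15: F-Z =  6 → G
  i=16: C-R = 11 → L
  i=17: U-M =  8 → I
  i=18: Y-M = 12 → M
  i=19: C-O = 14 → O
  i=20: Z-F = 20 → U
  i=21: T-V = 24 → Y
  i=22: K-E =  6 → G
  i=23: K-E =  6 → G
  i=24: U-J = 11 → L
  i=25: E-W =  8 → I
  shifts repeat with period 8: LIMOUYGG

LIMOUYGG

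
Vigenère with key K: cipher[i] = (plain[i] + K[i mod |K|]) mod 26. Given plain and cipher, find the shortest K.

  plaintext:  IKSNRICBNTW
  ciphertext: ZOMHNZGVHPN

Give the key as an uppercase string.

REUUW

  i= 0: Z-I = 17 → R
  i= 1: O-K =  4 → E
  i= 2: M-S = 20 → U
  i= 3: H-N = 20 → U
  i= 4: N-R = 22 → W
  i= 5: Z-I = 17 → R
  i= 6: G-C =  4 → E
  i= 7: V-B = 20 → U
  i= 8: H-N = 20 → U
  i= 9: P-T = 22 → W
  i=10: N-W = 17 → R
  shifts repeat with period 5: REUUW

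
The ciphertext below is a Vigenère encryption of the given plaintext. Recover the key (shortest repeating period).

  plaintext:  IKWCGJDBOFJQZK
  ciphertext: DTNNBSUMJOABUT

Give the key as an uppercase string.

  i= 0: D-I = 21 → V
  i= 1: T-K =  9 → J
  i= 2: N-W = 17 → R
  i= 3: N-C = 11 → L
  i= 4: B-G = 21 → V
  i= 5: S-J =  9 → J
  i= 6: U-D = 17 → R
  i= 7: M-B = 11 → L
  i= 8: J-O = 21 → V
  i= 9: O-F =  9 → J
  i=10: A-J = 17 → R
  i=11: B-Q = 11 → L
  i=12: U-Z = 21 → V
  i=13: T-K =  9 → J
  shifts repeat with period 4: VJRL

VJRL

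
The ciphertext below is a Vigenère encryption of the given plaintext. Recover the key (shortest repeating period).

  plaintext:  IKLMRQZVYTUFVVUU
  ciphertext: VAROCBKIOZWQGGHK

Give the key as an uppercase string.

  i= 0: V-I = 13 → N
  i= 1: A-K = 16 → Q
  i= 2: R-L =  6 → G
  i= 3: O-M =  2 → C
  i= 4: C-R = 11 → L
  i= 5: B-Q = 11 → L
  i= 6: K-Z = 11 → L
  i= 7: I-V = 13 → N
  i= 8: O-Y = 16 → Q
  i= 9: Z-T =  6 → G
  i=10: W-U =  2 → C
  i=11: Q-F = 11 → L
  i=12: G-V = 11 → L
  i=13: G-V = 11 → L
  i=14: H-U = 13 → N
  i=15: K-U = 16 → Q
  shifts repeat with period 7: NQGCLLL

NQGCLLL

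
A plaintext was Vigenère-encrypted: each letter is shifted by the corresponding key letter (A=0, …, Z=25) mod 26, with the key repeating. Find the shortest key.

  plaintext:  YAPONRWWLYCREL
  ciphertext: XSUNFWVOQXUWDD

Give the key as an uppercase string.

  i= 0: X-Y = 25 → Z
  i= 1: S-A = 18 → S
  i= 2: U-P =  5 → F
  i= 3: N-O = 25 → Z
  i= 4: F-N = 18 → S
  i= 5: W-R =  5 → F
  i= 6: V-W = 25 → Z
  i= 7: O-W = 18 → S
  i= 8: Q-L =  5 → F
  i= 9: X-Y = 25 → Z
  i=10: U-C = 18 → S
  i=11: W-R =  5 → F
  i=12: D-E = 25 → Z
  i=13: D-L = 18 → S
  shifts repeat with period 3: ZSF

ZSF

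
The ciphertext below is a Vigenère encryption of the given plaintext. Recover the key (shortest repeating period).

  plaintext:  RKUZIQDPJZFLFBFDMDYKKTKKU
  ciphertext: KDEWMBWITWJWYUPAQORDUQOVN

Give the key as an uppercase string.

  i= 0: K-R = 19 → T
  i= 1: D-K = 19 → T
  i= 2: E-U = 10 → K
  i= 3: W-Z = 23 → X
  i= 4: M-I =  4 → E
  i= 5: B-Q = 11 → L
  i= 6: W-D = 19 → T
  i= 7: I-P = 19 → T
  i= 8: T-J = 10 → K
  i= 9: W-Z = 23 → X
  i=10: J-F =  4 → E
  i=11: W-L = 11 → L
  i=12: Y-F = 19 → T
  i=13: U-B = 19 → T
  i=14: P-F = 10 → K
  i=15: A-D = 23 → X
  i=16: Q-M =  4 → E
  i=17: O-D = 11 → L
  i=18: R-Y = 19 → T
  i=19: D-K = 19 → T
  i=20: U-K = 10 → K
  i=21: Q-T = 23 → X
  i=22: O-K =  4 → E
  i=23: V-K = 11 → L
  i=24: N-U = 19 → T
  shifts repeat with period 6: TTKXEL

TTKXEL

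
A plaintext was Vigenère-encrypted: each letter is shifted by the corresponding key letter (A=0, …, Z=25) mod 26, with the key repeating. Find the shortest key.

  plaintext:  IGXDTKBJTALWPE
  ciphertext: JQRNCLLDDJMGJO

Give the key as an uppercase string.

BKUKJ

  i= 0: J-I =  1 → B
  i= 1: Q-G = 10 → K
  i= 2: R-X = 20 → U
  i= 3: N-D = 10 → K
  i= 4: C-T =  9 → J
  i= 5: L-K =  1 → B
  i= 6: L-B = 10 → K
  i= 7: D-J = 20 → U
  i= 8: D-T = 10 → K
  i= 9: J-A =  9 → J
  i=10: M-L =  1 → B
  i=11: G-W = 10 → K
  i=12: J-P = 20 → U
  i=13: O-E = 10 → K
  shifts repeat with period 5: BKUKJ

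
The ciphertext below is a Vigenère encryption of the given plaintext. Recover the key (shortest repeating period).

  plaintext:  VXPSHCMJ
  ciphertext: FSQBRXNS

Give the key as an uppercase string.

  i= 0: F-V = 10 → K
  i= 1: S-X = 21 → V
  i= 2: Q-P =  1 → B
  i= 3: B-S =  9 → J
  i= 4: R-H = 10 → K
  i= 5: X-C = 21 → V
  i= 6: N-M =  1 → B
  i= 7: S-J =  9 → J
  shifts repeat with period 4: KVBJ

KVBJ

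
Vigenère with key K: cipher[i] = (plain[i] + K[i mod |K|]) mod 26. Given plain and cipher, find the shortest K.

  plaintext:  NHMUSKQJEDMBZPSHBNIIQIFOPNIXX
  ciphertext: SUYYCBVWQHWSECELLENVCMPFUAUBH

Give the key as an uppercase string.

FNMEKR

  i= 0: S-N =  5 → F
  i= 1: U-H = 13 → N
  i= 2: Y-M = 12 → M
  i= 3: Y-U =  4 → E
  i= 4: C-S = 10 → K
  i= 5: B-K = 17 → R
  i= 6: V-Q =  5 → F
  i= 7: W-J = 13 → N
  i= 8: Q-E = 12 → M
  i= 9: H-D =  4 → E
  i=10: W-M = 10 → K
  i=11: S-B = 17 → R
  i=12: E-Z =  5 → F
  i=13: C-P = 13 → N
  i=14: E-S = 12 → M
  i=15: L-H =  4 → E
  i=16: L-B = 10 → K
  i=17: E-N = 17 → R
  i=18: N-I =  5 → F
  i=19: V-I = 13 → N
  i=20: C-Q = 12 → M
  i=21: M-I =  4 → E
  i=22: P-F = 10 → K
  i=23: F-O = 17 → R
  i=24: U-P =  5 → F
  i=25: A-N = 13 → N
  i=26: U-I = 12 → M
  i=27: B-X =  4 → E
  i=28: H-X = 10 → K
  shifts repeat with period 6: FNMEKR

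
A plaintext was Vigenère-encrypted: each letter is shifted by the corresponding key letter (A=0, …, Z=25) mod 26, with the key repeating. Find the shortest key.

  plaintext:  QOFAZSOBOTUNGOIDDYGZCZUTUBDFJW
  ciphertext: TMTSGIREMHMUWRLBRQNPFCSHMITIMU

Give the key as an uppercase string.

DYOSHQD

  i= 0: T-Q =  3 → D
  i= 1: M-O = 24 → Y
  i= 2: T-F = 14 → O
  i= 3: S-A = 18 → S
  i= 4: G-Z =  7 → H
  i= 5: I-S = 16 → Q
  i= 6: R-O =  3 → D
  i= 7: E-B =  3 → D
  i= 8: M-O = 24 → Y
  i= 9: H-T = 14 → O
  i=10: M-U = 18 → S
  i=11: U-N =  7 → H
  i=12: W-G = 16 → Q
  i=13: R-O =  3 → D
  i=14: L-I =  3 → D
  i=15: B-D = 24 → Y
  i=16: R-D = 14 → O
  i=17: Q-Y = 18 → S
  i=18: N-G =  7 → H
  i=19: P-Z = 16 → Q
  i=20: F-C =  3 → D
  i=21: C-Z =  3 → D
  i=22: S-U = 24 → Y
  i=23: H-T = 14 → O
  i=24: M-U = 18 → S
  i=25: I-B =  7 → H
  i=26: T-D = 16 → Q
  i=27: I-F =  3 → D
  i=28: M-J =  3 → D
  i=29: U-W = 24 → Y
  shifts repeat with period 7: DYOSHQD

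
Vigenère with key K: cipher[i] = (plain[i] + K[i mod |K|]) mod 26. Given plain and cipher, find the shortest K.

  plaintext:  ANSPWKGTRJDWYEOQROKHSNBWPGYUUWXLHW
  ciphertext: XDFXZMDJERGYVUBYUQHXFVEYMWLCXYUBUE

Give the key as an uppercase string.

XQNIDC

  i= 0: X-A = 23 → X
  i= 1: D-N = 16 → Q
  i= 2: F-S = 13 → N
  i= 3: X-P =  8 → I
  i= 4: Z-W =  3 → D
  i= 5: M-K =  2 → C
  i= 6: D-G = 23 → X
  i= 7: J-T = 16 → Q
  i= 8: E-R = 13 → N
  i= 9: R-J =  8 → I
  i=10: G-D =  3 → D
  i=11: Y-W =  2 → C
  i=12: V-Y = 23 → X
  i=13: U-E = 16 → Q
  i=14: B-O = 13 → N
  i=15: Y-Q =  8 → I
  i=16: U-R =  3 → D
  i=17: Q-O =  2 → C
  i=18: H-K = 23 → X
  i=19: X-H = 16 → Q
  i=20: F-S = 13 → N
  i=21: V-N =  8 → I
  i=22: E-B =  3 → D
  i=23: Y-W =  2 → C
  i=24: M-P = 23 → X
  i=25: W-G = 16 → Q
  i=26: L-Y = 13 → N
  i=27: C-U =  8 → I
  i=28: X-U =  3 → D
  i=29: Y-W =  2 → C
  i=30: U-X = 23 → X
  i=31: B-L = 16 → Q
  i=32: U-H = 13 → N
  i=33: E-W =  8 → I
  shifts repeat with period 6: XQNIDC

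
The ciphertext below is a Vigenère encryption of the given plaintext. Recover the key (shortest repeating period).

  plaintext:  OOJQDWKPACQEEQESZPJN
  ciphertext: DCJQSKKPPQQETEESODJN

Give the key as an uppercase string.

  i= 0: D-O = 15 → P
  i= 1: C-O = 14 → O
  i= 2: J-J =  0 → A
  i= 3: Q-Q =  0 → A
  i= 4: S-D = 15 → P
  i= 5: K-W = 14 → O
  i= 6: K-K =  0 → A
  i= 7: P-P =  0 → A
  i= 8: P-A = 15 → P
  i= 9: Q-C = 14 → O
  i=10: Q-Q =  0 → A
  i=11: E-E =  0 → A
  i=12: T-E = 15 → P
  i=13: E-Q = 14 → O
  i=14: E-E =  0 → A
  i=15: S-S =  0 → A
  i=16: O-Z = 15 → P
  i=17: D-P = 14 → O
  i=18: J-J =  0 → A
  i=19: N-N =  0 → A
  shifts repeat with period 4: POAA

POAA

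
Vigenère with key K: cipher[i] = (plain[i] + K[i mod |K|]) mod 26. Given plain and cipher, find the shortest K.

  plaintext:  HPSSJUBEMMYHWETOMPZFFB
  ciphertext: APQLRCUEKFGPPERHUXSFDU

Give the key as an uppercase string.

  i= 0: A-H = 19 → T
  i= 1: P-P =  0 → A
  i= 2: Q-S = 24 → Y
  i= 3: L-S = 19 → T
  i= 4: R-J =  8 → I
  i= 5: C-U =  8 → I
  i= 6: U-B = 19 → T
  i= 7: E-E =  0 → A
  i= 8: K-M = 24 → Y
  i= 9: F-M = 19 → T
  i=10: G-Y =  8 → I
  i=11: P-H =  8 → I
  i=12: P-W = 19 → T
  i=13: E-E =  0 → A
  i=14: R-T = 24 → Y
  i=15: H-O = 19 → T
  i=16: U-M =  8 → I
  i=17: X-P =  8 → I
  i=18: S-Z = 19 → T
  i=19: F-F =  0 → A
  i=20: D-F = 24 → Y
  i=21: U-B = 19 → T
  shifts repeat with period 6: TAYTII

TAYTII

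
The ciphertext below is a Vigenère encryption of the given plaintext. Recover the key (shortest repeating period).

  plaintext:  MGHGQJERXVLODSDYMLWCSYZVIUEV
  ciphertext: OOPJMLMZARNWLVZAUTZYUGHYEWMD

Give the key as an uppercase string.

CIIDW

  i= 0: O-M =  2 → C
  i= 1: O-G =  8 → I
  i= 2: P-H =  8 → I
  i= 3: J-G =  3 → D
  i= 4: M-Q = 22 → W
  i= 5: L-J =  2 → C
  i= 6: M-E =  8 → I
  i= 7: Z-R =  8 → I
  i= 8: A-X =  3 → D
  i= 9: R-V = 22 → W
  i=10: N-L =  2 → C
  i=11: W-O =  8 → I
  i=12: L-D =  8 → I
  i=13: V-S =  3 → D
  i=14: Z-D = 22 → W
  i=15: A-Y =  2 → C
  i=16: U-M =  8 → I
  i=17: T-L =  8 → I
  i=18: Z-W =  3 → D
  i=19: Y-C = 22 → W
  i=20: U-S =  2 → C
  i=21: G-Y =  8 → I
  i=22: H-Z =  8 → I
  i=23: Y-V =  3 → D
  i=24: E-I = 22 → W
  i=25: W-U =  2 → C
  i=26: M-E =  8 → I
  i=27: D-V =  8 → I
  shifts repeat with period 5: CIIDW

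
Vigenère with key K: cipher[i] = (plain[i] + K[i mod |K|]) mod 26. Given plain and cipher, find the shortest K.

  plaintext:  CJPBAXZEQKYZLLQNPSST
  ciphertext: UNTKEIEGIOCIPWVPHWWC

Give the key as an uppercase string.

SEEJELFC

  i= 0: U-C = 18 → S
  i= 1: N-J =  4 → E
  i= 2: T-P =  4 → E
  i= 3: K-B =  9 → J
  i= 4: E-A =  4 → E
  i= 5: I-X = 11 → L
  i= 6: E-Z =  5 → F
  i= 7: G-E =  2 → C
  i= 8: I-Q = 18 → S
  i= 9: O-K =  4 → E
  i=10: C-Y =  4 → E
  i=11: I-Z =  9 → J
  i=12: P-L =  4 → E
  i=13: W-L = 11 → L
  i=14: V-Q =  5 → F
  i=15: P-N =  2 → C
  i=16: H-P = 18 → S
  i=17: W-S =  4 → E
  i=18: W-S =  4 → E
  i=19: C-T =  9 → J
  shifts repeat with period 8: SEEJELFC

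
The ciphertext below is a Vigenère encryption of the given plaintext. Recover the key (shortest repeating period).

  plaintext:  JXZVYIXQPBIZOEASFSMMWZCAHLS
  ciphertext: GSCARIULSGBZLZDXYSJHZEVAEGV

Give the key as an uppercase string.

XVDFTA

  i= 0: G-J = 23 → X
  i= 1: S-X = 21 → V
  i= 2: C-Z =  3 → D
  i= 3: A-V =  5 → F
  i= 4: R-Y = 19 → T
  i= 5: I-I =  0 → A
  i= 6: U-X = 23 → X
  i= 7: L-Q = 21 → V
  i= 8: S-P =  3 → D
  i= 9: G-B =  5 → F
  i=10: B-I = 19 → T
  i=11: Z-Z =  0 → A
  i=12: L-O = 23 → X
  i=13: Z-E = 21 → V
  i=14: D-A =  3 → D
  i=15: X-S =  5 → F
  i=16: Y-F = 19 → T
  i=17: S-S =  0 → A
  i=18: J-M = 23 → X
  i=19: H-M = 21 → V
  i=20: Z-W =  3 → D
  i=21: E-Z =  5 → F
  i=22: V-C = 19 → T
  i=23: A-A =  0 → A
  i=24: E-H = 23 → X
  i=25: G-L = 21 → V
  i=26: V-S =  3 → D
  shifts repeat with period 6: XVDFTA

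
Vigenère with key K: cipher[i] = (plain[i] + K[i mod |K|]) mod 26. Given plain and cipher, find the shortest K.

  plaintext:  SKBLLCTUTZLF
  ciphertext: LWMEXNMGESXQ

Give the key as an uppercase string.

TML

  i= 0: L-S = 19 → T
  i= 1: W-K = 12 → M
  i= 2: M-B = 11 → L
  i= 3: E-L = 19 → T
  i= 4: X-L = 12 → M
  i= 5: N-C = 11 → L
  i= 6: M-T = 19 → T
  i= 7: G-U = 12 → M
  i= 8: E-T = 11 → L
  i= 9: S-Z = 19 → T
  i=10: X-L = 12 → M
  i=11: Q-F = 11 → L
  shifts repeat with period 3: TML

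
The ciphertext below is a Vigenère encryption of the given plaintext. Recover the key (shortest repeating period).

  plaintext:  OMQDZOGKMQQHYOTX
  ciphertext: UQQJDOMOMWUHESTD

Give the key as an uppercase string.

  i= 0: U-O =  6 → G
  i= 1: Q-M =  4 → E
  i= 2: Q-Q =  0 → A
  i= 3: J-D =  6 → G
  i= 4: D-Z =  4 → E
  i= 5: O-O =  0 → A
  i= 6: M-G =  6 → G
  i= 7: O-K =  4 → E
  i= 8: M-M =  0 → A
  i= 9: W-Q =  6 → G
  i=10: U-Q =  4 → E
  i=11: H-H =  0 → A
  i=12: E-Y =  6 → G
  i=13: S-O =  4 → E
  i=14: T-T =  0 → A
  i=15: D-X =  6 → G
  shifts repeat with period 3: GEA

GEA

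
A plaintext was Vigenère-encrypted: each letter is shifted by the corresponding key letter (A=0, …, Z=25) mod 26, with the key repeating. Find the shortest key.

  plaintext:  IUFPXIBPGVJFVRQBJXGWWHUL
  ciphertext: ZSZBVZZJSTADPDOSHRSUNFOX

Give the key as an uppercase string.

RYUMY

  i= 0: Z-I = 17 → R
  i= 1: S-U = 24 → Y
  i= 2: Z-F = 20 → U
  i= 3: B-P = 12 → M
  i= 4: V-X = 24 → Y
  i= 5: Z-I = 17 → R
  i= 6: Z-B = 24 → Y
  i= 7: J-P = 20 → U
  i= 8: S-G = 12 → M
  i= 9: T-V = 24 → Y
  i=10: A-J = 17 → R
  i=11: D-F = 24 → Y
  i=12: P-V = 20 → U
  i=13: D-R = 12 → M
  i=14: O-Q = 24 → Y
  i=15: S-B = 17 → R
  i=16: H-J = 24 → Y
  i=17: R-X = 20 → U
  i=18: S-G = 12 → M
  i=19: U-W = 24 → Y
  i=20: N-W = 17 → R
  i=21: F-H = 24 → Y
  i=22: O-U = 20 → U
  i=23: X-L = 12 → M
  shifts repeat with period 5: RYUMY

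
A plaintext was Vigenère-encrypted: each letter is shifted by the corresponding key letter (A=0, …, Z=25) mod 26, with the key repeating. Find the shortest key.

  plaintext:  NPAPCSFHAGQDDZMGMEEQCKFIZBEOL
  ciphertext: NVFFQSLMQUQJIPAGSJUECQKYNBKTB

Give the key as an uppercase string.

  i= 0: N-N =  0 → A
  i= 1: V-P =  6 → G
  i= 2: F-A =  5 → F
  i= 3: F-P = 16 → Q
  i= 4: Q-C = 14 → O
  i= 5: S-S =  0 → A
  i= 6: L-F =  6 → G
  i= 7: M-H =  5 → F
  i= 8: Q-A = 16 → Q
  i= 9: U-G = 14 → O
  i=10: Q-Q =  0 → A
  i=11: J-D =  6 → G
  i=12: I-D =  5 → F
  i=13: P-Z = 16 → Q
  i=14: A-M = 14 → O
  i=15: G-G =  0 → A
  i=16: S-M =  6 → G
  i=17: J-E =  5 → F
  i=18: U-E = 16 → Q
  i=19: E-Q = 14 → O
  i=20: C-C =  0 → A
  i=21: Q-K =  6 → G
  i=22: K-F =  5 → F
  i=23: Y-I = 16 → Q
  i=24: N-Z = 14 → O
  i=25: B-B =  0 → A
  i=26: K-E =  6 → G
  i=27: T-O =  5 → F
  i=28: B-L = 16 → Q
  shifts repeat with period 5: AGFQO

AGFQO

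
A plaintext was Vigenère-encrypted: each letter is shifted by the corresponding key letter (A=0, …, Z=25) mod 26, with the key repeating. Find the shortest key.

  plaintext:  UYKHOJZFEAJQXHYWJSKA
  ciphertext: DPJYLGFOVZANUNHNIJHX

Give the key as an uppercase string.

  i= 0: D-U =  9 → J
  i= 1: P-Y = 17 → R
  i= 2: J-K = 25 → Z
  i= 3: Y-H = 17 → R
  i= 4: L-O = 23 → X
  i= 5: G-J = 23 → X
  i= 6: F-Z =  6 → G
  i= 7: O-F =  9 → J
  i= 8: V-E = 17 → R
  i= 9: Z-A = 25 → Z
  i=10: A-J = 17 → R
  i=11: N-Q = 23 → X
  i=12: U-X = 23 → X
  i=13: N-H =  6 → G
  i=14: H-Y =  9 → J
  i=15: N-W = 17 → R
  i=16: I-J = 25 → Z
  i=17: J-S = 17 → R
  i=18: H-K = 23 → X
  i=19: X-A = 23 → X
  shifts repeat with period 7: JRZRXXG

JRZRXXG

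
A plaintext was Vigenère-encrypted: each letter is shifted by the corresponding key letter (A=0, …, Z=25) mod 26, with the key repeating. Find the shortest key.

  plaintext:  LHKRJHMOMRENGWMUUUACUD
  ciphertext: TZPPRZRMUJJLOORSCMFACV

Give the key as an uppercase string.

ISFY

  i= 0: T-L =  8 → I
  i= 1: Z-H = 18 → S
  i= 2: P-K =  5 → F
  i= 3: P-R = 24 → Y
  i= 4: R-J =  8 → I
  i= 5: Z-H = 18 → S
  i= 6: R-M =  5 → F
  i= 7: M-O = 24 → Y
  i= 8: U-M =  8 → I
  i= 9: J-R = 18 → S
  i=10: J-E =  5 → F
  i=11: L-N = 24 → Y
  i=12: O-G =  8 → I
  i=13: O-W = 18 → S
  i=14: R-M =  5 → F
  i=15: S-U = 24 → Y
  i=16: C-U =  8 → I
  i=17: M-U = 18 → S
  i=18: F-A =  5 → F
  i=19: A-C = 24 → Y
  i=20: C-U =  8 → I
  i=21: V-D = 18 → S
  shifts repeat with period 4: ISFY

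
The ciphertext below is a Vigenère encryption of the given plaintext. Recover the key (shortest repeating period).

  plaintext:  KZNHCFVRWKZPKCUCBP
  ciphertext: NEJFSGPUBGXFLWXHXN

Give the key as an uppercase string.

  i= 0: N-K =  3 → D
  i= 1: E-Z =  5 → F
  i= 2: J-N = 22 → W
  i= 3: F-H = 24 → Y
  i= 4: S-C = 16 → Q
  i= 5: G-F =  1 → B
  i= 6: P-V = 20 → U
  i= 7: U-R =  3 → D
  i= 8: B-W =  5 → F
  i= 9: G-K = 22 → W
  i=10: X-Z = 24 → Y
  i=11: F-P = 16 → Q
  i=12: L-K =  1 → B
  i=13: W-C = 20 → U
  i=14: X-U =  3 → D
  i=15: H-C =  5 → F
  i=16: X-B = 22 → W
  i=17: N-P = 24 → Y
  shifts repeat with period 7: DFWYQBU

DFWYQBU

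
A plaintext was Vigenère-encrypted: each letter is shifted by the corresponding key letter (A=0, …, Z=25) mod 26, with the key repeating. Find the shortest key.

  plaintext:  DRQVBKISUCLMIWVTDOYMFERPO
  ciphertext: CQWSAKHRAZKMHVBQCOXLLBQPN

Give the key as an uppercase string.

  i= 0: C-D = 25 → Z
  i= 1: Q-R = 25 → Z
  i= 2: W-Q =  6 → G
  i= 3: S-V = 23 → X
  i= 4: A-B = 25 → Z
  i= 5: K-K =  0 → A
  i= 6: H-I = 25 → Z
  i= 7: R-S = 25 → Z
  i= 8: A-U =  6 → G
  i= 9: Z-C = 23 → X
  i=10: K-L = 25 → Z
  i=11: M-M =  0 → A
  i=12: H-I = 25 → Z
  i=13: V-W = 25 → Z
  i=14: B-V =  6 → G
  i=15: Q-T = 23 → X
  i=16: C-D = 25 → Z
  i=17: O-O =  0 → A
  i=18: X-Y = 25 → Z
  i=19: L-M = 25 → Z
  i=20: L-F =  6 → G
  i=21: B-E = 23 → X
  i=22: Q-R = 25 → Z
  i=23: P-P =  0 → A
  i=24: N-O = 25 → Z
  shifts repeat with period 6: ZZGXZA

ZZGXZA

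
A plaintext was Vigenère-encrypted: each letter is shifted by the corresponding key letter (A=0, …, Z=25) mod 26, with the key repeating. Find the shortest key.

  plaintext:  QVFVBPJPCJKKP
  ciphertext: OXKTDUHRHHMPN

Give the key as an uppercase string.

  i= 0: O-Q = 24 → Y
  i= 1: X-V =  2 → C
  i= 2: K-F =  5 → F
  i= 3: T-V = 24 → Y
  i= 4: D-B =  2 → C
  i= 5: U-P =  5 → F
  i= 6: H-J = 24 → Y
  i= 7: R-P =  2 → C
  i= 8: H-C =  5 → F
  i= 9: H-J = 24 → Y
  i=10: M-K =  2 → C
  i=11: P-K =  5 → F
  i=12: N-P = 24 → Y
  shifts repeat with period 3: YCF

YCF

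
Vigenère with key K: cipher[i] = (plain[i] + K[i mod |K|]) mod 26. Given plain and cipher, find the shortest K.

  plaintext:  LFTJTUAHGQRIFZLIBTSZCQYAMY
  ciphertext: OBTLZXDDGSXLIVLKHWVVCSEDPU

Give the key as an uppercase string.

DWACGD

  i= 0: O-L =  3 → D
  i= 1: B-F = 22 → W
  i= 2: T-T =  0 → A
  i= 3: L-J =  2 → C
  i= 4: Z-T =  6 → G
  i= 5: X-U =  3 → D
  i= 6: D-A =  3 → D
  i= 7: D-H = 22 → W
  i= 8: G-G =  0 → A
  i= 9: S-Q =  2 → C
  i=10: X-R =  6 → G
  i=11: L-I =  3 → D
  i=12: I-F =  3 → D
  i=13: V-Z = 22 → W
  i=14: L-L =  0 → A
  i=15: K-I =  2 → C
  i=16: H-B =  6 → G
  i=17: W-T =  3 → D
  i=18: V-S =  3 → D
  i=19: V-Z = 22 → W
  i=20: C-C =  0 → A
  i=21: S-Q =  2 → C
  i=22: E-Y =  6 → G
  i=23: D-A =  3 → D
  i=24: P-M =  3 → D
  i=25: U-Y = 22 → W
  shifts repeat with period 6: DWACGD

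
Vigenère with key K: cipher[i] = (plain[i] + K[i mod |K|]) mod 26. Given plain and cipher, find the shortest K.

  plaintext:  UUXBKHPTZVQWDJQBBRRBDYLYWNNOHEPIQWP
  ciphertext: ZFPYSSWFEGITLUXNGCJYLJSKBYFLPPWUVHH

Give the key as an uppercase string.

  i= 0: Z-U =  5 → F
  i= 1: F-U = 11 → L
  i= 2: P-X = 18 → S
  i= 3: Y-B = 23 → X
  i= 4: S-K =  8 → I
  i= 5: S-H = 11 → L
  i= 6: W-P =  7 → H
  i= 7: F-T = 12 → M
  i= 8: E-Z =  5 → F
  i= 9: G-V = 11 → L
  i=10: I-Q = 18 → S
  i=11: T-W = 23 → X
  i=12: L-D =  8 → I
  i=13: U-J = 11 → L
  i=14: X-Q =  7 → H
  i=15: N-B = 12 → M
  i=16: G-B =  5 → F
  i=17: C-R = 11 → L
  i=18: J-R = 18 → S
  i=19: Y-B = 23 → X
  i=20: L-D =  8 → I
  i=21: J-Y = 11 → L
  i=22: S-L =  7 → H
  i=23: K-Y = 12 → M
  i=24: B-W =  5 → F
  i=25: Y-N = 11 → L
  i=26: F-N = 18 → S
  i=27: L-O = 23 → X
  i=28: P-H =  8 → I
  i=29: P-E = 11 → L
  i=30: W-P =  7 → H
  i=31: U-I = 12 → M
  i=32: V-Q =  5 → F
  i=33: H-W = 11 → L
  i=34: H-P = 18 → S
  shifts repeat with period 8: FLSXILHM

FLSXILHM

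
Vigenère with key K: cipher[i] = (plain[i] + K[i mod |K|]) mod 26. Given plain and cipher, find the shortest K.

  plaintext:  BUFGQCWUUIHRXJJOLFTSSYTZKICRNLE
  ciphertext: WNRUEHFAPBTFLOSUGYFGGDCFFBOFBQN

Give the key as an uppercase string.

  i= 0: W-B = 21 → V
  i= 1: N-U = 19 → T
  i= 2: R-F = 12 → M
  i= 3: U-G = 14 → O
  i= 4: E-Q = 14 → O
  i= 5: H-C =  5 → F
  i= 6: F-W =  9 → J
  i= 7: A-U =  6 → G
  i= 8: P-U = 21 → V
  i= 9: B-I = 19 → T
  i=10: T-H = 12 → M
  i=11: F-R = 14 → O
  i=12: L-X = 14 → O
  i=13: O-J =  5 → F
  i=14: S-J =  9 → J
  i=15: U-O =  6 → G
  i=16: G-L = 21 → V
  i=17: Y-F = 19 → T
  i=18: F-T = 12 → M
  i=19: G-S = 14 → O
  i=20: G-S = 14 → O
  i=21: D-Y =  5 → F
  i=22: C-T =  9 → J
  i=23: F-Z =  6 → G
  i=24: F-K = 21 → V
  i=25: B-I = 19 → T
  i=26: O-C = 12 → M
  i=27: F-R = 14 → O
  i=28: B-N = 14 → O
  i=29: Q-L =  5 → F
  i=30: N-E =  9 → J
  shifts repeat with period 8: VTMOOFJG

VTMOOFJG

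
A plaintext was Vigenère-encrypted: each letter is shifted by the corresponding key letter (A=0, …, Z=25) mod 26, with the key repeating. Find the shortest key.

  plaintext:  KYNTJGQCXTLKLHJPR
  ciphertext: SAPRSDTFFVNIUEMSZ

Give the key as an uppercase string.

ICCYJXDD

  i= 0: S-K =  8 → I
  i= 1: A-Y =  2 → C
  i= 2: P-N =  2 → C
  i= 3: R-T = 24 → Y
  i= 4: S-J =  9 → J
  i= 5: D-G = 23 → X
  i= 6: T-Q =  3 → D
  i= 7: F-C =  3 → D
  i= 8: F-X =  8 → I
  i= 9: V-T =  2 → C
  i=10: N-L =  2 → C
  i=11: I-K = 24 → Y
  i=12: U-L =  9 → J
  i=13: E-H = 23 → X
  i=14: M-J =  3 → D
  i=15: S-P =  3 → D
  i=16: Z-R =  8 → I
  shifts repeat with period 8: ICCYJXDD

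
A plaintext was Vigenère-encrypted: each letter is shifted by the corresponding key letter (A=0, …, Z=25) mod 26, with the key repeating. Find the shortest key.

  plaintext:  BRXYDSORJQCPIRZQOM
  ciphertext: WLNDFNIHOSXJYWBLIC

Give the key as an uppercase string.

  i= 0: W-B = 21 → V
  i= 1: L-R = 20 → U
  i= 2: N-X = 16 → Q
  i= 3: D-Y =  5 → F
  i= 4: F-D =  2 → C
  i= 5: N-S = 21 → V
  i= 6: I-O = 20 → U
  i= 7: H-R = 16 → Q
  i= 8: O-J =  5 → F
  i= 9: S-Q =  2 → C
  i=10: X-C = 21 → V
  i=11: J-P = 20 → U
  i=12: Y-I = 16 → Q
  i=13: W-R =  5 → F
  i=14: B-Z =  2 → C
  i=15: L-Q = 21 → V
  i=16: I-O = 20 → U
  i=17: C-M = 16 → Q
  shifts repeat with period 5: VUQFC

VUQFC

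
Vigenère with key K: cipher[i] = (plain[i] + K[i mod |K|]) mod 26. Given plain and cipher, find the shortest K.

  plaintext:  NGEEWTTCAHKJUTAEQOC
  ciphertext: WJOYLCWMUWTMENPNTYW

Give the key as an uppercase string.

JDKUP

  i= 0: W-N =  9 → J
  i= 1: J-G =  3 → D
  i= 2: O-E = 10 → K
  i= 3: Y-E = 20 → U
  i= 4: L-W = 15 → P
  i= 5: C-T =  9 → J
  i= 6: W-T =  3 → D
  i= 7: M-C = 10 → K
  i= 8: U-A = 20 → U
  i= 9: W-H = 15 → P
  i=10: T-K =  9 → J
  i=11: M-J =  3 → D
  i=12: E-U = 10 → K
  i=13: N-T = 20 → U
  i=14: P-A = 15 → P
  i=15: N-E =  9 → J
  i=16: T-Q =  3 → D
  i=17: Y-O = 10 → K
  i=18: W-C = 20 → U
  shifts repeat with period 5: JDKUP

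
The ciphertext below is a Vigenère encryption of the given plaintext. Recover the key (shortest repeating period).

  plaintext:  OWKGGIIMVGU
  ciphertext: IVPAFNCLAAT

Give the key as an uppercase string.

  i= 0: I-O = 20 → U
  i= 1: V-W = 25 → Z
  i= 2: P-K =  5 → F
  i= 3: A-G = 20 → U
  i= 4: F-G = 25 → Z
  i= 5: N-I =  5 → F
  i= 6: C-I = 20 → U
  i= 7: L-M = 25 → Z
  i= 8: A-V =  5 → F
  i= 9: A-G = 20 → U
  i=10: T-U = 25 → Z
  shifts repeat with period 3: UZF

UZF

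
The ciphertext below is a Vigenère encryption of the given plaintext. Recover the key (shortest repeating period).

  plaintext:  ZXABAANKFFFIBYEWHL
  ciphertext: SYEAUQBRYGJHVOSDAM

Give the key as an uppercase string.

  i= 0: S-Z = 19 → T
  i= 1: Y-X =  1 → B
  i= 2: E-A =  4 → E
  i= 3: A-B = 25 → Z
  i= 4: U-A = 20 → U
  i= 5: Q-A = 16 → Q
  i= 6: B-N = 14 → O
  i= 7: R-K =  7 → H
  i= 8: Y-F = 19 → T
  i= 9: G-F =  1 → B
  i=10: J-F =  4 → E
  i=11: H-I = 25 → Z
  i=12: V-B = 20 → U
  i=13: O-Y = 16 → Q
  i=14: S-E = 14 → O
  i=15: D-W =  7 → H
  i=16: A-H = 19 → T
  i=17: M-L =  1 → B
  shifts repeat with period 8: TBEZUQOH

TBEZUQOH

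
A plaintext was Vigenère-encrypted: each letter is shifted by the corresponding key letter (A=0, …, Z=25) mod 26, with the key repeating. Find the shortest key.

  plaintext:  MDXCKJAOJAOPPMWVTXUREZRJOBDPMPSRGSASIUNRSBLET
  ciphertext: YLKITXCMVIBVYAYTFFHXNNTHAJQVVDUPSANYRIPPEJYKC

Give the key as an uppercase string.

  i= 0: Y-M = 12 → M
  i= 1: L-D =  8 → I
  i= 2: K-X = 13 → N
  i= 3: I-C =  6 → G
  i= 4: T-K =  9 → J
  i= 5: X-J = 14 → O
  i= 6: C-A =  2 → C
  i= 7: M-O = 24 → Y
  i= 8: V-J = 12 → M
  i= 9: I-A =  8 → I
  i=10: B-O = 13 → N
  i=11: V-P =  6 → G
  i=12: Y-P =  9 → J
  i=13: A-M = 14 → O
  i=14: Y-W =  2 → C
  i=15: T-V = 24 → Y
  i=16: F-T = 12 → M
  i=17: F-X =  8 → I
  i=18: H-U = 13 → N
  i=19: X-R =  6 → G
  i=20: N-E =  9 → J
  i=21: N-Z = 14 → O
  i=22: T-R =  2 → C
  i=23: H-J = 24 → Y
  i=24: A-O = 12 → M
  i=25: J-B =  8 → I
  i=26: Q-D = 13 → N
  i=27: V-P =  6 → G
  i=28: V-M =  9 → J
  i=29: D-P = 14 → O
  i=30: U-S =  2 → C
  i=31: P-R = 24 → Y
  i=32: S-G = 12 → M
  i=33: A-S =  8 → I
  i=34: N-A = 13 → N
  i=35: Y-S =  6 → G
  i=36: R-I =  9 → J
  i=37: I-U = 14 → O
  i=38: P-N =  2 → C
  i=39: P-R = 24 → Y
  i=40: E-S = 12 → M
  i=41: J-B =  8 → I
  i=42: Y-L = 13 → N
  i=43: K-E =  6 → G
  i=44: C-T =  9 → J
  shifts repeat with period 8: MINGJOCY

MINGJOCY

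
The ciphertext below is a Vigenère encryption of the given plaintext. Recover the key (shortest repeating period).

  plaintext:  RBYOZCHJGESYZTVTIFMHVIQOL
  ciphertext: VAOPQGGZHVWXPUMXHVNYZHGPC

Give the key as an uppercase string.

EZQBR

  i= 0: V-R =  4 → E
  i= 1: A-B = 25 → Z
  i= 2: O-Y = 16 → Q
  i= 3: P-O =  1 → B
  i= 4: Q-Z = 17 → R
  i= 5: G-C =  4 → E
  i= 6: G-H = 25 → Z
  i= 7: Z-J = 16 → Q
  i= 8: H-G =  1 → B
  i= 9: V-E = 17 → R
  i=10: W-S =  4 → E
  i=11: X-Y = 25 → Z
  i=12: P-Z = 16 → Q
  i=13: U-T =  1 → B
  i=14: M-V = 17 → R
  i=15: X-T =  4 → E
  i=16: H-I = 25 → Z
  i=17: V-F = 16 → Q
  i=18: N-M =  1 → B
  i=19: Y-H = 17 → R
  i=20: Z-V =  4 → E
  i=21: H-I = 25 → Z
  i=22: G-Q = 16 → Q
  i=23: P-O =  1 → B
  i=24: C-L = 17 → R
  shifts repeat with period 5: EZQBR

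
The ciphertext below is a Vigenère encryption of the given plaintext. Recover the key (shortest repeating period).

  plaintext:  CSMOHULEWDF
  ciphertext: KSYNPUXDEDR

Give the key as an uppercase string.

  i= 0: K-C =  8 → I
  i= 1: S-S =  0 → A
  i= 2: Y-M = 12 → M
  i= 3: N-O = 25 → Z
  i= 4: P-H =  8 → I
  i= 5: U-U =  0 → A
  i= 6: X-L = 12 → M
  i= 7: D-E = 25 → Z
  i= 8: E-W =  8 → I
  i= 9: D-D =  0 → A
  i=10: R-F = 12 → M
  shifts repeat with period 4: IAMZ

IAMZ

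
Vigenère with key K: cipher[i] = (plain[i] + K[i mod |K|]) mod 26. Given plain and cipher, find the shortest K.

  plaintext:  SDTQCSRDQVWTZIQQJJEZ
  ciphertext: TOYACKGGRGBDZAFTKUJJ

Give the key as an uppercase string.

BLFKASPD

  i= 0: T-S =  1 → B
  i= 1: O-D = 11 → L
  i= 2: Y-T =  5 → F
  i= 3: A-Q = 10 → K
  i= 4: C-C =  0 → A
  i= 5: K-S = 18 → S
  i= 6: G-R = 15 → P
  i= 7: G-D =  3 → D
  i= 8: R-Q =  1 → B
  i= 9: G-V = 11 → L
  i=10: B-W =  5 → F
  i=11: D-T = 10 → K
  i=12: Z-Z =  0 → A
  i=13: A-I = 18 → S
  i=14: F-Q = 15 → P
  i=15: T-Q =  3 → D
  i=16: K-J =  1 → B
  i=17: U-J = 11 → L
  i=18: J-E =  5 → F
  i=19: J-Z = 10 → K
  shifts repeat with period 8: BLFKASPD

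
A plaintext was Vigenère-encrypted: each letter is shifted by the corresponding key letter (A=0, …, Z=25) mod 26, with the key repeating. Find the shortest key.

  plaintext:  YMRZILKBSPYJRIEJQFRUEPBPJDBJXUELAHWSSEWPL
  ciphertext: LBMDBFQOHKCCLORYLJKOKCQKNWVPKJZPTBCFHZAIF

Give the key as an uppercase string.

  i= 0: L-Y = 13 → N
  i= 1: B-M = 15 → P
  i= 2: M-R = 21 → V
  i= 3: D-Z =  4 → E
  i= 4: B-I = 19 → T
  i= 5: F-L = 20 → U
  i= 6: Q-K =  6 → G
  i= 7: O-B = 13 → N
  i= 8: H-S = 15 → P
  i= 9: K-P = 21 → V
  i=10: C-Y =  4 → E
  i=11: C-J = 19 → T
  i=12: L-R = 20 → U
  i=13: O-I =  6 → G
  i=14: R-E = 13 → N
  i=15: Y-J = 15 → P
  i=16: L-Q = 21 → V
  i=17: J-F =  4 → E
  i=18: K-R = 19 → T
  i=19: O-U = 20 → U
  i=20: K-E =  6 → G
  i=21: C-P = 13 → N
  i=22: Q-B = 15 → P
  i=23: K-P = 21 → V
  i=24: N-J =  4 → E
  i=25: W-D = 19 → T
  i=26: V-B = 20 → U
  i=27: P-J =  6 → G
  i=28: K-X = 13 → N
  i=29: J-U = 15 → P
  i=30: Z-E = 21 → V
  i=31: P-L =  4 → E
  i=32: T-A = 19 → T
  i=33: B-H = 20 → U
  i=34: C-W =  6 → G
  i=35: F-S = 13 → N
  i=36: H-S = 15 → P
  i=37: Z-E = 21 → V
  i=38: A-W =  4 → E
  i=39: I-P = 19 → T
  i=40: F-L = 20 → U
  shifts repeat with period 7: NPVETUG

NPVETUG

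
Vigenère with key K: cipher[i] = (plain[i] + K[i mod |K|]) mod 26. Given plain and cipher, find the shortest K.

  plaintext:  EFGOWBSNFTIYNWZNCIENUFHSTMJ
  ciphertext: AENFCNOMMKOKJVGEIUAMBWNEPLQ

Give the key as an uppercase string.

WZHRGM

  i= 0: A-E = 22 → W
  i= 1: E-F = 25 → Z
  i= 2: N-G =  7 → H
  i= 3: F-O = 17 → R
  i= 4: C-W =  6 → G
  i= 5: N-B = 12 → M
  i= 6: O-S = 22 → W
  i= 7: M-N = 25 → Z
  i= 8: M-F =  7 → H
  i= 9: K-T = 17 → R
  i=10: O-I =  6 → G
  i=11: K-Y = 12 → M
  i=12: J-N = 22 → W
  i=13: V-W = 25 → Z
  i=14: G-Z =  7 → H
  i=15: E-N = 17 → R
  i=16: I-C =  6 → G
  i=17: U-I = 12 → M
  i=18: A-E = 22 → W
  i=19: M-N = 25 → Z
  i=20: B-U =  7 → H
  i=21: W-F = 17 → R
  i=22: N-H =  6 → G
  i=23: E-S = 12 → M
  i=24: P-T = 22 → W
  i=25: L-M = 25 → Z
  i=26: Q-J =  7 → H
  shifts repeat with period 6: WZHRGM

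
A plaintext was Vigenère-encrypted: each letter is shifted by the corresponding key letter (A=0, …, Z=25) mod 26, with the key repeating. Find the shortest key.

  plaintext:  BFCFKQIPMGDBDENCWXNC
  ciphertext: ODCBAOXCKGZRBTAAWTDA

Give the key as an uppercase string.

NYAWQYP

  i= 0: O-B = 13 → N
  i= 1: D-F = 24 → Y
  i= 2: C-C =  0 → A
  i= 3: B-F = 22 → W
  i= 4: A-K = 16 → Q
  i= 5: O-Q = 24 → Y
  i= 6: X-I = 15 → P
  i= 7: C-P = 13 → N
  i= 8: K-M = 24 → Y
  i= 9: G-G =  0 → A
  i=10: Z-D = 22 → W
  i=11: R-B = 16 → Q
  i=12: B-D = 24 → Y
  i=13: T-E = 15 → P
  i=14: A-N = 13 → N
  i=15: A-C = 24 → Y
  i=16: W-W =  0 → A
  i=17: T-X = 22 → W
  i=18: D-N = 16 → Q
  i=19: A-C = 24 → Y
  shifts repeat with period 7: NYAWQYP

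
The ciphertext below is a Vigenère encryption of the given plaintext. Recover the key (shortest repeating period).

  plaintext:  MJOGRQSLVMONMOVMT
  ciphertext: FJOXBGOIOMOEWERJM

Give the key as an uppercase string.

  i= 0: F-M = 19 → T
  i= 1: J-J =  0 → A
  i= 2: O-O =  0 → A
  i= 3: X-G = 17 → R
  i= 4: B-R = 10 → K
  i= 5: G-Q = 16 → Q
  i= 6: O-S = 22 → W
  i= 7: I-L = 23 → X
  i= 8: O-V = 19 → T
  i= 9: M-M =  0 → A
  i=10: O-O =  0 → A
  i=11: E-N = 17 → R
  i=12: W-M = 10 → K
  i=13: E-O = 16 → Q
  i=14: R-V = 22 → W
  i=15: J-M = 23 → X
  i=16: M-T = 19 → T
  shifts repeat with period 8: TAARKQWX

TAARKQWX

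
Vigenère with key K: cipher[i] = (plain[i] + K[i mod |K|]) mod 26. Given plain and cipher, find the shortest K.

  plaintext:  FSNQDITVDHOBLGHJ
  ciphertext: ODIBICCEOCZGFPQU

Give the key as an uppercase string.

  i= 0: O-F =  9 → J
  i= 1: D-S = 11 → L
  i= 2: I-N = 21 → V
  i= 3: B-Q = 11 → L
  i= 4: I-D =  5 → F
  i= 5: C-I = 20 → U
  i= 6: C-T =  9 → J
  i= 7: E-V =  9 → J
  i= 8: O-D = 11 → L
  i= 9: C-H = 21 → V
  i=10: Z-O = 11 → L
  i=11: G-B =  5 → F
  i=12: F-L = 20 → U
  i=13: P-G =  9 → J
  i=14: Q-H =  9 → J
  i=15: U-J = 11 → L
  shifts repeat with period 7: JLVLFUJ

JLVLFUJ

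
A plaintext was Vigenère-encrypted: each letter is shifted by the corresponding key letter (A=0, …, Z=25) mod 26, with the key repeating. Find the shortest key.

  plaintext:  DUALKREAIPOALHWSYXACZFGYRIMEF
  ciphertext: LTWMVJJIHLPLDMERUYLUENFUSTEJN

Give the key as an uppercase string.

  i= 0: L-D =  8 → I
  i= 1: T-U = 25 → Z
  i= 2: W-A = 22 → W
  i= 3: M-L =  1 → B
  i= 4: V-K = 11 → L
  i= 5: J-R = 18 → S
  i= 6: J-E =  5 → F
  i= 7: I-A =  8 → I
  i= 8: H-I = 25 → Z
  i= 9: L-P = 22 → W
  i=10: P-O =  1 → B
  i=11: L-A = 11 → L
  i=12: D-L = 18 → S
  i=13: M-H =  5 → F
  i=14: E-W =  8 → I
  i=15: R-S = 25 → Z
  i=16: U-Y = 22 → W
  i=17: Y-X =  1 → B
  i=18: L-A = 11 → L
  i=19: U-C = 18 → S
  i=20: E-Z =  5 → F
  i=21: N-F =  8 → I
  i=22: F-G = 25 → Z
  i=23: U-Y = 22 → W
  i=24: S-R =  1 → B
  i=25: T-I = 11 → L
  i=26: E-M = 18 → S
  i=27: J-E =  5 → F
  i=28: N-F =  8 → I
  shifts repeat with period 7: IZWBLSF

IZWBLSF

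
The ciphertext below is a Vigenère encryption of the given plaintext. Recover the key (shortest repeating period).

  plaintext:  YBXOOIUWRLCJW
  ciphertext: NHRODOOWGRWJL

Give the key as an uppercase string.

  i= 0: N-Y = 15 → P
  i= 1: H-B =  6 → G
  i= 2: R-X = 20 → U
  i= 3: O-O =  0 → A
  i= 4: D-O = 15 → P
  i= 5: O-I =  6 → G
  i= 6: O-U = 20 → U
  i= 7: W-W =  0 → A
  i= 8: G-R = 15 → P
  i= 9: R-L =  6 → G
  i=10: W-C = 20 → U
  i=11: J-J =  0 → A
  i=12: L-W = 15 → P
  shifts repeat with period 4: PGUA

PGUA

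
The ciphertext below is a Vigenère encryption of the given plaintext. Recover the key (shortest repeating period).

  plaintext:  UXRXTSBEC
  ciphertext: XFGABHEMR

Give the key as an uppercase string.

  i= 0: X-U =  3 → D
  i= 1: F-X =  8 → I
  i= 2: G-R = 15 → P
  i= 3: A-X =  3 → D
  i= 4: B-T =  8 → I
  i= 5: H-S = 15 → P
  i= 6: E-B =  3 → D
  i= 7: M-E =  8 → I
  i= 8: R-C = 15 → P
  shifts repeat with period 3: DIP

DIP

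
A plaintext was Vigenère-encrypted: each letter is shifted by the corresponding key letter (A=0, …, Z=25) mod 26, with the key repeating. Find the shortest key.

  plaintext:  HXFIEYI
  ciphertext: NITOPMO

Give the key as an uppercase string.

  i= 0: N-H =  6 → G
  i= 1: I-X = 11 → L
  i= 2: T-F = 14 → O
  i= 3: O-I =  6 → G
  i= 4: P-E = 11 → L
  i= 5: M-Y = 14 → O
  i= 6: O-I =  6 → G
  shifts repeat with period 3: GLO

GLO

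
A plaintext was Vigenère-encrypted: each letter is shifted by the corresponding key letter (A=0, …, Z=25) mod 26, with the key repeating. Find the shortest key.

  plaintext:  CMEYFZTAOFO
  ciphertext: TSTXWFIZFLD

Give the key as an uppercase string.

RGPZ

  i= 0: T-C = 17 → R
  i= 1: S-M =  6 → G
  i= 2: T-E = 15 → P
  i= 3: X-Y = 25 → Z
  i= 4: W-F = 17 → R
  i= 5: F-Z =  6 → G
  i= 6: I-T = 15 → P
  i= 7: Z-A = 25 → Z
  i= 8: F-O = 17 → R
  i= 9: L-F =  6 → G
  i=10: D-O = 15 → P
  shifts repeat with period 4: RGPZ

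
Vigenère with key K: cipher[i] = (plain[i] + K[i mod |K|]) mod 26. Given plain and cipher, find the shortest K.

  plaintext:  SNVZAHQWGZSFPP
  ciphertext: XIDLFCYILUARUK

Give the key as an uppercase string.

FVIM

  i= 0: X-S =  5 → F
  i= 1: I-N = 21 → V
  i= 2: D-V =  8 → I
  i= 3: L-Z = 12 → M
  i= 4: F-A =  5 → F
  i= 5: C-H = 21 → V
  i= 6: Y-Q =  8 → I
  i= 7: I-W = 12 → M
  i= 8: L-G =  5 → F
  i= 9: U-Z = 21 → V
  i=10: A-S =  8 → I
  i=11: R-F = 12 → M
  i=12: U-P =  5 → F
  i=13: K-P = 21 → V
  shifts repeat with period 4: FVIM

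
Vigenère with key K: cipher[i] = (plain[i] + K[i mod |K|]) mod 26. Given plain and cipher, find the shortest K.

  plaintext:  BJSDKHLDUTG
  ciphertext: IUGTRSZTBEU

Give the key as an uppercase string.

  i= 0: I-B =  7 → H
  i= 1: U-J = 11 → L
  i= 2: G-S = 14 → O
  i= 3: T-D = 16 → Q
  i= 4: R-K =  7 → H
  i= 5: S-H = 11 → L
  i= 6: Z-L = 14 → O
  i= 7: T-D = 16 → Q
  i= 8: B-U =  7 → H
  i= 9: E-T = 11 → L
  i=10: U-G = 14 → O
  shifts repeat with period 4: HLOQ

HLOQ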